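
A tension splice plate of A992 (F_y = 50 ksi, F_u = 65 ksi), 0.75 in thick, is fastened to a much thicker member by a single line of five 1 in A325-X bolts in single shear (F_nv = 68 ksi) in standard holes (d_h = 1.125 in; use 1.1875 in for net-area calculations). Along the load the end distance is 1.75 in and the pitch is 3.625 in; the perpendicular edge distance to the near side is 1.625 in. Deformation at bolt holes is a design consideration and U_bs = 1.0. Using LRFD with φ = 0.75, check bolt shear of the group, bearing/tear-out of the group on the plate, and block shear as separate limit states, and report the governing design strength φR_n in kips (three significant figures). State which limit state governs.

200 kips (bolt shear governs)

Bolt shear: A_b = π·1²/4 = 0.7854 in²; R_n = 68 × 0.7854 × 5 × 1 = 267 kips → 0.75 × 267 = 200 kips.
Bearing: edge l_c = 1.188, r_n = 69.47 kips; interior l_c = 2.5, r_n = 117 kips; R_n = 69.47 + 4·117 = 537.5 kips → 403 kips.
Block shear: A_gv = 12.19, A_nv = 8.18, A_nt = 0.7734 in²; R_n = min(0.6F_uA_nv, 0.6F_yA_gv) + U_bs·F_u·A_nt = 369.3 kips → 277 kips.
Bolt shear governs: 200 kips.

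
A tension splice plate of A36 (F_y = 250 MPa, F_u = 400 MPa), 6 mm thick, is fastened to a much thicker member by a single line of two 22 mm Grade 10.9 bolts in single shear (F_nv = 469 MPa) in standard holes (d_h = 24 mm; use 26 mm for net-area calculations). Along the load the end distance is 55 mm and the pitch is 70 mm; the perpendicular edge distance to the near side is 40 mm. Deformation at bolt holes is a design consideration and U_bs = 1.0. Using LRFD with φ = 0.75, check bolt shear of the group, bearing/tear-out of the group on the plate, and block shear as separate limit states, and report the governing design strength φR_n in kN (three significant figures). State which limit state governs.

133 kN (block shear governs)

Bolt shear: A_b = π·22²/4 = 380.1 mm²; R_n = 469 × 380.1 × 2 × 1 / 1000 = 356.6 kN → 0.75 × 356.6 = 267 kN.
Bearing: edge l_c = 43, r_n = 123.8 kN; interior l_c = 46, r_n = 126.7 kN; R_n = 123.8 + 1·126.7 = 250.6 kN → 188 kN.
Block shear: A_gv = 750, A_nv = 516, A_nt = 162 mm²; R_n = min(0.6F_uA_nv, 0.6F_yA_gv) + U_bs·F_u·A_nt = 177.3 kN → 133 kN.
Block shear governs: 133 kN.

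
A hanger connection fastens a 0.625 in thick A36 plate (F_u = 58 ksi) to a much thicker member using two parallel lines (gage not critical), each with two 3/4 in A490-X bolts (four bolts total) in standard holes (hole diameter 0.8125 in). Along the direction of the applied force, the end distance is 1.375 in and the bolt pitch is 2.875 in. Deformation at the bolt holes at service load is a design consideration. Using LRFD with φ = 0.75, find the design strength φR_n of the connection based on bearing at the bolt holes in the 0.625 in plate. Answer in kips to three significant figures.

Per bolt r_n = 1.2 l_c t F_u ≤ 2.4 d t F_u; upper limit = 2.4 × 0.75 × 0.625 × 58 = 65.25 kips.
Edge bolt: l_c = 1.375 − 0.8125/2 = 0.9688 in → 1.2 × 0.9688 × 0.625 × 58 = 42.14 → r_n = 42.14 kips.
Interior bolts: l_c = 2.875 − 0.8125 = 2.062 in → 1.2 × 2.062 × 0.625 × 58 = 89.72 → r_n = 65.25 kips.
R_n = 2 × 42.14 + 2 × 65.25 = 214.8 kips.
Design strength φR_n = 0.75 × 214.8 = 161 kips.

161 kips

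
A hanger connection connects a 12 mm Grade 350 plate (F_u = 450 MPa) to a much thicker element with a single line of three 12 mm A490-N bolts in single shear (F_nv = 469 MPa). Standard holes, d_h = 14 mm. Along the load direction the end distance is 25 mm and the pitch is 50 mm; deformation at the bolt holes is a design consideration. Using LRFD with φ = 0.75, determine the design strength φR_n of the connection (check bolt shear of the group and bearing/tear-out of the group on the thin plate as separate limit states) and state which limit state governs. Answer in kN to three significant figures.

119 kN (bolt shear governs)

Bolt shear: A_b = π·12²/4 = 113.1 mm²; R_n = 469 × 113.1 × 3 × 1 / 1000 = 159.1 kN → 0.75 × 159.1 = 119 kN.
Bearing (1.2 l_c t F_u ≤ 2.4 d t F_u): upper limit = 2.4·12·12·450 / 1000 = 155.5 kN.
  Edge l_c = 25 − 14/2 = 18 → r_n = 116.6 kN; interior l_c = 50 − 14 = 36 → r_n = 155.5 kN.
  R_n,bearing = 1·116.6 + 2·155.5 = 427.7 kN → 0.75 × 427.7 = 321 kN.
Bolt shear governs: 119 kN.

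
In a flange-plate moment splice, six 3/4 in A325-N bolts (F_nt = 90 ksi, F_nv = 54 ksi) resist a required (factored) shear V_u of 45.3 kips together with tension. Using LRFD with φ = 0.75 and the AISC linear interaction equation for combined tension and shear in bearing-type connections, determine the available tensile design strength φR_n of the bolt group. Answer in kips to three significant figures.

157 kips

A_b = π·0.75²/4 = 0.4418 in²; f_rv = 45.3 / (6 × 0.4418) = 17.09 ksi.
F'_nt = 1.3 F_nt − (F_nt / φF_nv) f_rv = 1.3·90 − (90/(0.75·54))·17.09 = 79.02 ksi, capped at F_nt → F'_nt = 79.02 ksi.
R_n = F'_nt · A_b · n = 79.02 × 0.4418 × 6 = 209.5 kips.
Design strength φR_n = 0.75 × 209.5 = 157 kips.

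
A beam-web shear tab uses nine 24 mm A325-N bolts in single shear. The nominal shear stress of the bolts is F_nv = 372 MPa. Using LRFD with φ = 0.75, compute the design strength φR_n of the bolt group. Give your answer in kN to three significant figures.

A_b = π × 24² / 4 = 452.4 mm².
R_n = F_nv · A_b · n · n_s = 372 × 452.4 × 9 × 1 / 1000 = 1515 kN.
Design strength φR_n = 0.75 × 1515 = 1140 kN.

1140 kN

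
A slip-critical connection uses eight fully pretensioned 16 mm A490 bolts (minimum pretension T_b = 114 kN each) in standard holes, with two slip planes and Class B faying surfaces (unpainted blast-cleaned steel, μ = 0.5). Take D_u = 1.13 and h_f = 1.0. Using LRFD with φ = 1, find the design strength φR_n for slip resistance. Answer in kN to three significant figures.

1030 kN

R_n = μ · D_u · h_f · T_b · n_s · n_b = 0.5 × 1.13 × 1.0 × 114 × 2 × 8 = 1031 kN.
Design strength φR_n = 1 × 1031 = 1030 kN.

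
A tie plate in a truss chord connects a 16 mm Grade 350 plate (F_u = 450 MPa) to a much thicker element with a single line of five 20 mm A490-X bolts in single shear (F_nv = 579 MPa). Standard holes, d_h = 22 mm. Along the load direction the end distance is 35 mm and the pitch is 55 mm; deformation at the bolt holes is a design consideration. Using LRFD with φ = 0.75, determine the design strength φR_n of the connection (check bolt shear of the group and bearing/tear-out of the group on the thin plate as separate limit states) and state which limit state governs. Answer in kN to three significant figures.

682 kN (bolt shear governs)

Bolt shear: A_b = π·20²/4 = 314.2 mm²; R_n = 579 × 314.2 × 5 × 1 / 1000 = 909.5 kN → 0.75 × 909.5 = 682 kN.
Bearing (1.2 l_c t F_u ≤ 2.4 d t F_u): upper limit = 2.4·20·16·450 / 1000 = 345.6 kN.
  Edge l_c = 35 − 22/2 = 24 → r_n = 207.4 kN; interior l_c = 55 − 22 = 33 → r_n = 285.1 kN.
  R_n,bearing = 1·207.4 + 4·285.1 = 1348 kN → 0.75 × 1348 = 1010 kN.
Bolt shear governs: 682 kN.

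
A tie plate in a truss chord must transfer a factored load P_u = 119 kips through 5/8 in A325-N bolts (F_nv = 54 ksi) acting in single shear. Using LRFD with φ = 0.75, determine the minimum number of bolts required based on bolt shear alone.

A_b = π·0.625²/4 = 0.3068 in².
Per-bolt design strength φR_n = 0.75 × 54 × 0.3068 × 1 = 12.43 kips.
n ≥ 119 / 12.43 = 9.577 → use 10 bolts.

10 bolts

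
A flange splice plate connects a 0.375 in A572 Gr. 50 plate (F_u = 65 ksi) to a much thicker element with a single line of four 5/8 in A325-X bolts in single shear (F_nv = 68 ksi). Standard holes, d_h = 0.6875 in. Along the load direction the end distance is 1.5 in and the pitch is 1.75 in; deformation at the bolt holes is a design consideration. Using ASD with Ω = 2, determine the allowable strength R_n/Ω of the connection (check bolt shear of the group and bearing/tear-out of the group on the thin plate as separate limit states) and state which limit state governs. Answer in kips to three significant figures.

Bolt shear: A_b = π·0.625²/4 = 0.3068 in²; R_n = 68 × 0.3068 × 4 × 1 = 83.45 kips → 83.45 / 2 = 41.7 kips.
Bearing (1.2 l_c t F_u ≤ 2.4 d t F_u): upper limit = 2.4·0.625·0.375·65 = 36.56 kips.
  Edge l_c = 1.5 − 0.6875/2 = 1.156 → r_n = 33.82 kips; interior l_c = 1.75 − 0.6875 = 1.062 → r_n = 31.08 kips.
  R_n,bearing = 1·33.82 + 3·31.08 = 127.1 kips → 127.1 / 2 = 63.5 kips.
Bolt shear governs: 41.7 kips.

41.7 kips (bolt shear governs)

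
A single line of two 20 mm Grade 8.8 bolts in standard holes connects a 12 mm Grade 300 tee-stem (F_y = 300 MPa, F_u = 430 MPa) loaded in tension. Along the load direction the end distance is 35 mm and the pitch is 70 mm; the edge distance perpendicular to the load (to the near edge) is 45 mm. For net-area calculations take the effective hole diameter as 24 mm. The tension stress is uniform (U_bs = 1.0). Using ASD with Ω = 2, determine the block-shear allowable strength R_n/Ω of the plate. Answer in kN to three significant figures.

192 kN

Shear plane L_v = 35 + 1·70 = 105 mm; A_gv = 105 × 12 = 1260 mm².
A_nv = (105 − 1.5·24) × 12 = 828 mm².
A_nt = (45 − 0.5·24) × 12 = 396 mm².
0.6 F_u A_nv = 213.6 kN; 0.6 F_y A_gv = 226.8 kN → shear rupture governs the shear term.
R_n = 213.6 + 1.0 × 430 × 396 / 1000 = 383.9 kN.
Allowable strength R_n/Ω = 383.9 / 2 = 192 kN.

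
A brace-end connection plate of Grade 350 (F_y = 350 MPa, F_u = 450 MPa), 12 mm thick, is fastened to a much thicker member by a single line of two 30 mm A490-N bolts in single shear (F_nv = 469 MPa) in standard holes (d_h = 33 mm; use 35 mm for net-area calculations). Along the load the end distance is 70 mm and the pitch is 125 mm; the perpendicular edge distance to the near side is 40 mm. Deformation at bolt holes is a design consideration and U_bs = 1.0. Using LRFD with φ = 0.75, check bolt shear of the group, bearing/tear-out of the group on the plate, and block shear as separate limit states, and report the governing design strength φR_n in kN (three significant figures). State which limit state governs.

437 kN (block shear governs)

Bolt shear: A_b = π·30²/4 = 706.9 mm²; R_n = 469 × 706.9 × 2 × 1 / 1000 = 663 kN → 0.75 × 663 = 497 kN.
Bearing: edge l_c = 53.5, r_n = 346.7 kN; interior l_c = 92, r_n = 388.8 kN; R_n = 346.7 + 1·388.8 = 735.5 kN → 552 kN.
Block shear: A_gv = 2340, A_nv = 1710, A_nt = 270 mm²; R_n = min(0.6F_uA_nv, 0.6F_yA_gv) + U_bs·F_u·A_nt = 583.2 kN → 437 kN.
Block shear governs: 437 kN.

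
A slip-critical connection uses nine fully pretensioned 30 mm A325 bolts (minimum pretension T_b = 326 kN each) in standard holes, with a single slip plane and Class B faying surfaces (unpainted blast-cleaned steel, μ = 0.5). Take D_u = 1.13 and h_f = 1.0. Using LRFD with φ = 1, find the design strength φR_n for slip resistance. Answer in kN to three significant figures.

1660 kN

R_n = μ · D_u · h_f · T_b · n_s · n_b = 0.5 × 1.13 × 1.0 × 326 × 1 × 9 = 1658 kN.
Design strength φR_n = 1 × 1658 = 1660 kN.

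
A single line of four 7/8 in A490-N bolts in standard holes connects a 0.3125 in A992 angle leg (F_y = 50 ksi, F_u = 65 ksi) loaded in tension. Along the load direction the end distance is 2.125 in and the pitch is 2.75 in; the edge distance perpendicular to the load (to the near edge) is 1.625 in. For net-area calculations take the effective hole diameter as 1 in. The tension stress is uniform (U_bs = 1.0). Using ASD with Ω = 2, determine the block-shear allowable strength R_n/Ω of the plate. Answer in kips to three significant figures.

Shear plane L_v = 2.125 + 3·2.75 = 10.38 in; A_gv = 10.38 × 0.3125 = 3.242 in².
A_nv = (10.38 − 3.5·1) × 0.3125 = 2.148 in².
A_nt = (1.625 − 0.5·1) × 0.3125 = 0.3516 in².
0.6 F_u A_nv = 83.79 kips; 0.6 F_y A_gv = 97.27 kips → shear rupture governs the shear term.
R_n = 83.79 + 1.0 × 65 × 0.3516 = 106.6 kips.
Allowable strength R_n/Ω = 106.6 / 2 = 53.3 kips.

53.3 kips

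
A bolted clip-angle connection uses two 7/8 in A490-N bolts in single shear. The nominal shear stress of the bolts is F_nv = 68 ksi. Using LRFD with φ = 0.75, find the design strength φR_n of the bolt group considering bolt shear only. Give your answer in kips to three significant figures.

61.3 kips

A_b = π × 0.875² / 4 = 0.6013 in².
R_n = F_nv · A_b · n · n_s = 68 × 0.6013 × 2 × 1 = 81.78 kips.
Design strength φR_n = 0.75 × 81.78 = 61.3 kips.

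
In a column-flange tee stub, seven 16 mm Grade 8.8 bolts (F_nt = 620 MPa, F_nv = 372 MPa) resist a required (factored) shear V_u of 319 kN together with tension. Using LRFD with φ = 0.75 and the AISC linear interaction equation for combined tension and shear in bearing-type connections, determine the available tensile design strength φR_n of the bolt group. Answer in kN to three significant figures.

A_b = π·16²/4 = 201.1 mm²; f_rv = 319 × 1000 / (7 × 201.1) = 226.7 MPa.
F'_nt = 1.3 F_nt − (F_nt / φF_nv) f_rv = 1.3·620 − (620/(0.75·372))·226.7 = 302.3 MPa, capped at F_nt → F'_nt = 302.3 MPa.
R_n = F'_nt · A_b · n = 302.3 × 201.1 × 7 / 1000 = 425.5 kN.
Design strength φR_n = 0.75 × 425.5 = 319 kN.

319 kN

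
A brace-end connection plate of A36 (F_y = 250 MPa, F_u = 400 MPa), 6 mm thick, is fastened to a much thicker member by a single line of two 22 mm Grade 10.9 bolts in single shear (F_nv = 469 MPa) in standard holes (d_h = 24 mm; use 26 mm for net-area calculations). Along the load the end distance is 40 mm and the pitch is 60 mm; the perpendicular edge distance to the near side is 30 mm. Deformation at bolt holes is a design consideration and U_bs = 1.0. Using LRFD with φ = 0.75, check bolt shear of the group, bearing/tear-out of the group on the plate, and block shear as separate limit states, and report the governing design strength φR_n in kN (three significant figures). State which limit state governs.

Bolt shear: A_b = π·22²/4 = 380.1 mm²; R_n = 469 × 380.1 × 2 × 1 / 1000 = 356.6 kN → 0.75 × 356.6 = 267 kN.
Bearing: edge l_c = 28, r_n = 80.64 kN; interior l_c = 36, r_n = 103.7 kN; R_n = 80.64 + 1·103.7 = 184.3 kN → 138 kN.
Block shear: A_gv = 600, A_nv = 366, A_nt = 102 mm²; R_n = min(0.6F_uA_nv, 0.6F_yA_gv) + U_bs·F_u·A_nt = 128.6 kN → 96.5 kN.
Block shear governs: 96.5 kN.

96.5 kN (block shear governs)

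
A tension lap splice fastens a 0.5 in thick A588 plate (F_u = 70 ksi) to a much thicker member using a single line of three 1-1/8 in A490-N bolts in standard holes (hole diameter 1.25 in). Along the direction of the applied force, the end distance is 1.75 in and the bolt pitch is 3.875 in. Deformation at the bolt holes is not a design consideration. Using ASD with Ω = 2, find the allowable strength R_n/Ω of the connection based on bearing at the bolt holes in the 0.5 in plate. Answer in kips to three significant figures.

Per bolt r_n = 1.5 l_c t F_u ≤ 3.0 d t F_u; upper limit = 3.0 × 1.125 × 0.5 × 70 = 118.1 kips.
Edge bolt: l_c = 1.75 − 1.25/2 = 1.125 in → 1.5 × 1.125 × 0.5 × 70 = 59.06 → r_n = 59.06 kips.
Interior bolts: l_c = 3.875 − 1.25 = 2.625 in → 1.5 × 2.625 × 0.5 × 70 = 137.8 → r_n = 118.1 kips.
R_n = 1 × 59.06 + 2 × 118.1 = 295.3 kips.
Allowable strength R_n/Ω = 295.3 / 2 = 148 kips.

148 kips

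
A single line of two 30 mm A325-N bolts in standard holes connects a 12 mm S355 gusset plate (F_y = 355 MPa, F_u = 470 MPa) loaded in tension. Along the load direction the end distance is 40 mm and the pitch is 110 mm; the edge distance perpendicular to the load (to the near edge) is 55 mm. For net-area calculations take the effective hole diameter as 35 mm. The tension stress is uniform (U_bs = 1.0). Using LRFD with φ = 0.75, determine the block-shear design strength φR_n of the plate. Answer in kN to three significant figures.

406 kN

Shear plane L_v = 40 + 1·110 = 150 mm; A_gv = 150 × 12 = 1800 mm².
A_nv = (150 − 1.5·35) × 12 = 1170 mm².
A_nt = (55 − 0.5·35) × 12 = 450 mm².
0.6 F_u A_nv = 329.9 kN; 0.6 F_y A_gv = 383.4 kN → shear rupture governs the shear term.
R_n = 329.9 + 1.0 × 470 × 450 / 1000 = 541.4 kN.
Design strength φR_n = 0.75 × 541.4 = 406 kN.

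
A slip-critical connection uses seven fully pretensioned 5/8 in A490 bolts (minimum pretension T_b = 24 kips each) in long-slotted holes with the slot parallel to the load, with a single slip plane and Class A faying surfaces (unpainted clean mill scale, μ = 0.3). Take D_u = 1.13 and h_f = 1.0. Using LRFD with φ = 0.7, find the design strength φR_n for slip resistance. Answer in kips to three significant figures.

R_n = μ · D_u · h_f · T_b · n_s · n_b = 0.3 × 1.13 × 1.0 × 24 × 1 × 7 = 56.95 kips.
Design strength φR_n = 0.7 × 56.95 = 39.9 kips.

39.9 kips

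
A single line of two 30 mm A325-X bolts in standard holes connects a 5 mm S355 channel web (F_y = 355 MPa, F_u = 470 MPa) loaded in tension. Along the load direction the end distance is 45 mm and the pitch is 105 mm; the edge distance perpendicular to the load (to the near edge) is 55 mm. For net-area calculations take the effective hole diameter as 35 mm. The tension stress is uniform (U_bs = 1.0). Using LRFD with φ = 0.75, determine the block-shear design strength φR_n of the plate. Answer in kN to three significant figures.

Shear plane L_v = 45 + 1·105 = 150 mm; A_gv = 150 × 5 = 750 mm².
A_nv = (150 − 1.5·35) × 5 = 487.5 mm².
A_nt = (55 − 0.5·35) × 5 = 187.5 mm².
0.6 F_u A_nv = 137.5 kN; 0.6 F_y A_gv = 159.8 kN → shear rupture governs the shear term.
R_n = 137.5 + 1.0 × 470 × 187.5 / 1000 = 225.6 kN.
Design strength φR_n = 0.75 × 225.6 = 169 kN.

169 kN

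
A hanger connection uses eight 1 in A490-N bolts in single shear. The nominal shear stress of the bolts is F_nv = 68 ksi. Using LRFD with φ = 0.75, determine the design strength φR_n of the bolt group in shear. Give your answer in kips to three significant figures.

A_b = π × 1² / 4 = 0.7854 in².
R_n = F_nv · A_b · n · n_s = 68 × 0.7854 × 8 × 1 = 427.3 kips.
Design strength φR_n = 0.75 × 427.3 = 320 kips.

320 kips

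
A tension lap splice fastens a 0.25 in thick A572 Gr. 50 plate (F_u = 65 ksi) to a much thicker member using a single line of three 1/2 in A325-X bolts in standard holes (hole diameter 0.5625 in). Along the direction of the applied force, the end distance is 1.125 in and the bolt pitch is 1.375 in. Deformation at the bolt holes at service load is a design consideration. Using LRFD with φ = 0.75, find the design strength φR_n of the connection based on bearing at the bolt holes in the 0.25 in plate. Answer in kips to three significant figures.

36.1 kips

Per bolt r_n = 1.2 l_c t F_u ≤ 2.4 d t F_u; upper limit = 2.4 × 0.5 × 0.25 × 65 = 19.5 kips.
Edge bolt: l_c = 1.125 − 0.5625/2 = 0.8438 in → 1.2 × 0.8438 × 0.25 × 65 = 16.45 → r_n = 16.45 kips.
Interior bolts: l_c = 1.375 − 0.5625 = 0.8125 in → 1.2 × 0.8125 × 0.25 × 65 = 15.84 → r_n = 15.84 kips.
R_n = 1 × 16.45 + 2 × 15.84 = 48.14 kips.
Design strength φR_n = 0.75 × 48.14 = 36.1 kips.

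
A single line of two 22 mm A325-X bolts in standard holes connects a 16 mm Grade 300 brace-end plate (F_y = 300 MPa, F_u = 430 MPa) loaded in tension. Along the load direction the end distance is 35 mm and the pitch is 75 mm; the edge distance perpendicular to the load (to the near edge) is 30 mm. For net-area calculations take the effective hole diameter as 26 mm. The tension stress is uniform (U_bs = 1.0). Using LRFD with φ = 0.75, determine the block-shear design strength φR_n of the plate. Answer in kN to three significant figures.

Shear plane L_v = 35 + 1·75 = 110 mm; A_gv = 110 × 16 = 1760 mm².
A_nv = (110 − 1.5·26) × 16 = 1136 mm².
A_nt = (30 − 0.5·26) × 16 = 272 mm².
0.6 F_u A_nv = 293.1 kN; 0.6 F_y A_gv = 316.8 kN → shear rupture governs the shear term.
R_n = 293.1 + 1.0 × 430 × 272 / 1000 = 410 kN.
Design strength φR_n = 0.75 × 410 = 308 kN.

308 kN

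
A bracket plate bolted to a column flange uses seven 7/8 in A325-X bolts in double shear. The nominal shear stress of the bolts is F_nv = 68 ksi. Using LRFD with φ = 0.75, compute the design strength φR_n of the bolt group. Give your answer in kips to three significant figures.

429 kips

A_b = π × 0.875² / 4 = 0.6013 in².
R_n = F_nv · A_b · n · n_s = 68 × 0.6013 × 7 × 2 = 572.5 kips.
Design strength φR_n = 0.75 × 572.5 = 429 kips.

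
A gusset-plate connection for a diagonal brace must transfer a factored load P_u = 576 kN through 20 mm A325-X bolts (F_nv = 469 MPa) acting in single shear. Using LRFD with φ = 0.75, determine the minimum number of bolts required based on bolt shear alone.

6 bolts

A_b = π·20²/4 = 314.2 mm².
Per-bolt design strength φR_n = 0.75 × 469 × 314.2 × 1 / 1000 = 110.5 kN.
n ≥ 576 / 110.5 = 5.212 → use 6 bolts.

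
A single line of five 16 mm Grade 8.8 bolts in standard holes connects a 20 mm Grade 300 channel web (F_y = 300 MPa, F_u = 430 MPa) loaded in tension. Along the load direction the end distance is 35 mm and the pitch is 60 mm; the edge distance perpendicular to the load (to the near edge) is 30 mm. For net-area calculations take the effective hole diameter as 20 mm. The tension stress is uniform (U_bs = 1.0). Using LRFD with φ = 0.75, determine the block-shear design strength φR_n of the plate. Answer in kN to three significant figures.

Shear plane L_v = 35 + 4·60 = 275 mm; A_gv = 275 × 20 = 5500 mm².
A_nv = (275 − 4.5·20) × 20 = 3700 mm².
A_nt = (30 − 0.5·20) × 20 = 400 mm².
0.6 F_u A_nv = 954.6 kN; 0.6 F_y A_gv = 990 kN → shear rupture governs the shear term.
R_n = 954.6 + 1.0 × 430 × 400 / 1000 = 1127 kN.
Design strength φR_n = 0.75 × 1127 = 845 kN.

845 kN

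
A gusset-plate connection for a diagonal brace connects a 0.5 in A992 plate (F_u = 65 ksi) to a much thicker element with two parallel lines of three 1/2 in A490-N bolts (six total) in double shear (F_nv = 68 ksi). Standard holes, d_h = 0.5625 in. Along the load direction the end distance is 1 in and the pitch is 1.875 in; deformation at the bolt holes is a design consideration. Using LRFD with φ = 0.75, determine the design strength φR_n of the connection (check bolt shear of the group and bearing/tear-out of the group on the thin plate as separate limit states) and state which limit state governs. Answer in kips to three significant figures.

120 kips (bolt shear governs)

Bolt shear: A_b = π·0.5²/4 = 0.1963 in²; R_n = 68 × 0.1963 × 6 × 2 = 160.2 kips → 0.75 × 160.2 = 120 kips.
Bearing (1.2 l_c t F_u ≤ 2.4 d t F_u): upper limit = 2.4·0.5·0.5·65 = 39 kips.
  Edge l_c = 1 − 0.5625/2 = 0.7188 → r_n = 28.03 kips; interior l_c = 1.875 − 0.5625 = 1.312 → r_n = 39 kips.
  R_n,bearing = 2·28.03 + 4·39 = 212.1 kips → 0.75 × 212.1 = 159 kips.
Bolt shear governs: 120 kips.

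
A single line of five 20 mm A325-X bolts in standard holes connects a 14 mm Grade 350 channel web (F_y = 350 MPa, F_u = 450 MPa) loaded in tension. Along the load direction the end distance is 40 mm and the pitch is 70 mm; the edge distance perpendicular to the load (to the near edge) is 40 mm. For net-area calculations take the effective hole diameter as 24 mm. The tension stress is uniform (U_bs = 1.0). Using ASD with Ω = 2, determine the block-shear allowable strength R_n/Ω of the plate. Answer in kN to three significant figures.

Shear plane L_v = 40 + 4·70 = 320 mm; A_gv = 320 × 14 = 4480 mm².
A_nv = (320 − 4.5·24) × 14 = 2968 mm².
A_nt = (40 − 0.5·24) × 14 = 392 mm².
0.6 F_u A_nv = 801.4 kN; 0.6 F_y A_gv = 940.8 kN → shear rupture governs the shear term.
R_n = 801.4 + 1.0 × 450 × 392 / 1000 = 977.8 kN.
Allowable strength R_n/Ω = 977.8 / 2 = 489 kN.

489 kN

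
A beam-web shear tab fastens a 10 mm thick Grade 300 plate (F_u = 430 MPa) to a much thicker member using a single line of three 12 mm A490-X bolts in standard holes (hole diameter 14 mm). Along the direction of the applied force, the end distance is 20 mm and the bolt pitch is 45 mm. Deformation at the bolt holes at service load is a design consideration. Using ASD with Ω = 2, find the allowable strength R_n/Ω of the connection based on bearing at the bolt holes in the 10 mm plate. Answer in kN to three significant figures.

Per bolt r_n = 1.2 l_c t F_u ≤ 2.4 d t F_u; upper limit = 2.4 × 12 × 10 × 430 / 1000 = 123.8 kN.
Edge bolt: l_c = 20 − 14/2 = 13 mm → 1.2 × 13 × 10 × 430 / 1000 = 67.08 → r_n = 67.08 kN.
Interior bolts: l_c = 45 − 14 = 31 mm → 1.2 × 31 × 10 × 430 / 1000 = 160 → r_n = 123.8 kN.
R_n = 1 × 67.08 + 2 × 123.8 = 314.8 kN.
Allowable strength R_n/Ω = 314.8 / 2 = 157 kN.

157 kN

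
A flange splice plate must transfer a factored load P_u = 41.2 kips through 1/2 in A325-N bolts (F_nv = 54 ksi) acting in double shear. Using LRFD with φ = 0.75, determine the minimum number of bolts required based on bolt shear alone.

A_b = π·0.5²/4 = 0.1963 in².
Per-bolt design strength φR_n = 0.75 × 54 × 0.1963 × 2 = 15.9 kips.
n ≥ 41.2 / 15.9 = 2.59 → use 3 bolts.

3 bolts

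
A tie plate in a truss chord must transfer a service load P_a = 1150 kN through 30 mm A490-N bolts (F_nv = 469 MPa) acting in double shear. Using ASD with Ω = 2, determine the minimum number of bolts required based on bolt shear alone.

A_b = π·30²/4 = 706.9 mm².
Per-bolt allowable strength R_n/Ω = 469 × 706.9 × 2 / 1000 / 2 = 331.5 kN.
n ≥ 1150 / 331.5 = 3.469 → use 4 bolts.

4 bolts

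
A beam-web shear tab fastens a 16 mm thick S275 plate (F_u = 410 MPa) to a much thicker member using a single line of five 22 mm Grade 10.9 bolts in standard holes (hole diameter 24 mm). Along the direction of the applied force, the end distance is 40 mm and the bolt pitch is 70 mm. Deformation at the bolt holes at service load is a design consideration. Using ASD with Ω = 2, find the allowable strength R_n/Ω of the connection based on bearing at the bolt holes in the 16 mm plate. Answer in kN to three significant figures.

Per bolt r_n = 1.2 l_c t F_u ≤ 2.4 d t F_u; upper limit = 2.4 × 22 × 16 × 410 / 1000 = 346.4 kN.
Edge bolt: l_c = 40 − 24/2 = 28 mm → 1.2 × 28 × 16 × 410 / 1000 = 220.4 → r_n = 220.4 kN.
Interior bolts: l_c = 70 − 24 = 46 mm → 1.2 × 46 × 16 × 410 / 1000 = 362.1 → r_n = 346.4 kN.
R_n = 1 × 220.4 + 4 × 346.4 = 1606 kN.
Allowable strength R_n/Ω = 1606 / 2 = 803 kN.

803 kN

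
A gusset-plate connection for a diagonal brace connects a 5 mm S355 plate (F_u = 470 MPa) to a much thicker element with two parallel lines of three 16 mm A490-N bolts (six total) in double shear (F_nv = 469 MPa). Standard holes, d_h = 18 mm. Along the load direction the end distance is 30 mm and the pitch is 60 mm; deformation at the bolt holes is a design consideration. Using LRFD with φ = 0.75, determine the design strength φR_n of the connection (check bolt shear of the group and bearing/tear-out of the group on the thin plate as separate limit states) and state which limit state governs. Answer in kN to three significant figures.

360 kN (bearing governs)

Bolt shear: A_b = π·16²/4 = 201.1 mm²; R_n = 469 × 201.1 × 6 × 2 / 1000 = 1132 kN → 0.75 × 1132 = 849 kN.
Bearing (1.2 l_c t F_u ≤ 2.4 d t F_u): upper limit = 2.4·16·5·470 / 1000 = 90.24 kN.
  Edge l_c = 30 − 18/2 = 21 → r_n = 59.22 kN; interior l_c = 60 − 18 = 42 → r_n = 90.24 kN.
  R_n,bearing = 2·59.22 + 4·90.24 = 479.4 kN → 0.75 × 479.4 = 360 kN.
Bearing governs: 360 kN.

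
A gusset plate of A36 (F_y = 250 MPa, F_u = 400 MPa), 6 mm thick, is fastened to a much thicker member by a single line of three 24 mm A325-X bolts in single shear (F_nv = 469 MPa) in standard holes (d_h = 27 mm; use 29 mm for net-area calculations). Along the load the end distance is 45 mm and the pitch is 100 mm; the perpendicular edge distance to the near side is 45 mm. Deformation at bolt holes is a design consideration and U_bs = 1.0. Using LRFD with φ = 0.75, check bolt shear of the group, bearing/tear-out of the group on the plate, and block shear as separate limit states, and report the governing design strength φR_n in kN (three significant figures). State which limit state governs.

Bolt shear: A_b = π·24²/4 = 452.4 mm²; R_n = 469 × 452.4 × 3 × 1 / 1000 = 636.5 kN → 0.75 × 636.5 = 477 kN.
Bearing: edge l_c = 31.5, r_n = 90.72 kN; interior l_c = 73, r_n = 138.2 kN; R_n = 90.72 + 2·138.2 = 367.2 kN → 275 kN.
Block shear: A_gv = 1470, A_nv = 1035, A_nt = 183 mm²; R_n = min(0.6F_uA_nv, 0.6F_yA_gv) + U_bs·F_u·A_nt = 293.7 kN → 220 kN.
Block shear governs: 220 kN.

220 kN (block shear governs)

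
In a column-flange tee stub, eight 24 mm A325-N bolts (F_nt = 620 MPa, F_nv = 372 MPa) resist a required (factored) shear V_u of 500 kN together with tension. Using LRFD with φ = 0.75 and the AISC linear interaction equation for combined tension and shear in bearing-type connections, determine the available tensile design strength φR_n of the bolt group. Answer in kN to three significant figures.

A_b = π·24²/4 = 452.4 mm²; f_rv = 500 × 1000 / (8 × 452.4) = 138.2 MPa.
F'_nt = 1.3 F_nt − (F_nt / φF_nv) f_rv = 1.3·620 − (620/(0.75·372))·138.2 = 499 MPa, capped at F_nt → F'_nt = 499 MPa.
R_n = F'_nt · A_b · n = 499 × 452.4 × 8 / 1000 = 1806 kN.
Design strength φR_n = 0.75 × 1806 = 1350 kN.

1350 kN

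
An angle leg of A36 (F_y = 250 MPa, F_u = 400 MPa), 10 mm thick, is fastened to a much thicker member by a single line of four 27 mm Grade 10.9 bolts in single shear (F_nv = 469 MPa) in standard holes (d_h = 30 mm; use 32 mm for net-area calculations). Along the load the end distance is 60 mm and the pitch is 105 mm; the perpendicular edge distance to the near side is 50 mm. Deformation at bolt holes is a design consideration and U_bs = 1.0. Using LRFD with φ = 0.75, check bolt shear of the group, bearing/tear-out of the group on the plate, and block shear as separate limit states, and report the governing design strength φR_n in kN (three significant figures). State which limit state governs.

Bolt shear: A_b = π·27²/4 = 572.6 mm²; R_n = 469 × 572.6 × 4 × 1 / 1000 = 1074 kN → 0.75 × 1074 = 806 kN.
Bearing: edge l_c = 45, r_n = 216 kN; interior l_c = 75, r_n = 259.2 kN; R_n = 216 + 3·259.2 = 993.6 kN → 745 kN.
Block shear: A_gv = 3750, A_nv = 2630, A_nt = 340 mm²; R_n = min(0.6F_uA_nv, 0.6F_yA_gv) + U_bs·F_u·A_nt = 698.5 kN → 524 kN.
Block shear governs: 524 kN.

524 kN (block shear governs)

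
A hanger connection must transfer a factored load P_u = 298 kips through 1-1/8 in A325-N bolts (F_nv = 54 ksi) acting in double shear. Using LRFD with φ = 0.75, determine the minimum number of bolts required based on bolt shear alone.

4 bolts

A_b = π·1.125²/4 = 0.994 in².
Per-bolt design strength φR_n = 0.75 × 54 × 0.994 × 2 = 80.52 kips.
n ≥ 298 / 80.52 = 3.701 → use 4 bolts.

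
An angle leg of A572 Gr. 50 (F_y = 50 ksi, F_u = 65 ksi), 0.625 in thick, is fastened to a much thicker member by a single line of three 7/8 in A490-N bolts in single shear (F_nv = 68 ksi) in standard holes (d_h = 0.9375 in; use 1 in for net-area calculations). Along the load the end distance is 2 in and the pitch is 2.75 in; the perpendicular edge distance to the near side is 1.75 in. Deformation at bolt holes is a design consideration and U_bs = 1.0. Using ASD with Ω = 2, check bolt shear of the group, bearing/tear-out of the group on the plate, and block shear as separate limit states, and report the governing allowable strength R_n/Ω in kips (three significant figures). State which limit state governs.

Bolt shear: A_b = π·0.875²/4 = 0.6013 in²; R_n = 68 × 0.6013 × 3 × 1 = 122.7 kips → 122.7 / 2 = 61.3 kips.
Bearing: edge l_c = 1.531, r_n = 74.65 kips; interior l_c = 1.812, r_n = 85.31 kips; R_n = 74.65 + 2·85.31 = 245.3 kips → 123 kips.
Block shear: A_gv = 4.688, A_nv = 3.125, A_nt = 0.7812 in²; R_n = min(0.6F_uA_nv, 0.6F_yA_gv) + U_bs·F_u·A_nt = 172.7 kips → 86.3 kips.
Bolt shear governs: 61.3 kips.

61.3 kips (bolt shear governs)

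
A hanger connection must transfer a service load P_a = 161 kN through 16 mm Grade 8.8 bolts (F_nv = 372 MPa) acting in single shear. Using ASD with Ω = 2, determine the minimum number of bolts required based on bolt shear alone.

5 bolts

A_b = π·16²/4 = 201.1 mm².
Per-bolt allowable strength R_n/Ω = 372 × 201.1 × 1 / 1000 / 2 = 37.4 kN.
n ≥ 161 / 37.4 = 4.305 → use 5 bolts.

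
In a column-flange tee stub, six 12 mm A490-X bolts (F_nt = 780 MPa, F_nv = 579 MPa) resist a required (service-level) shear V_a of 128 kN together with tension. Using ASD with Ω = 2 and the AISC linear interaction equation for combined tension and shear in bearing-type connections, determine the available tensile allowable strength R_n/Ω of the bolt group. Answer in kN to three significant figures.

A_b = π·12²/4 = 113.1 mm²; f_rv = 128 × 1000 / (6 × 113.1) = 188.6 MPa.
F'_nt = 1.3 F_nt − (Ω F_nt / F_nv) f_rv = 1.3·780 − (2·780/579)·188.6 = 505.8 MPa, capped at F_nt → F'_nt = 505.8 MPa.
R_n = F'_nt · A_b · n = 505.8 × 113.1 × 6 / 1000 = 343.2 kN.
Allowable strength R_n/Ω = 343.2 / 2 = 172 kN.

172 kN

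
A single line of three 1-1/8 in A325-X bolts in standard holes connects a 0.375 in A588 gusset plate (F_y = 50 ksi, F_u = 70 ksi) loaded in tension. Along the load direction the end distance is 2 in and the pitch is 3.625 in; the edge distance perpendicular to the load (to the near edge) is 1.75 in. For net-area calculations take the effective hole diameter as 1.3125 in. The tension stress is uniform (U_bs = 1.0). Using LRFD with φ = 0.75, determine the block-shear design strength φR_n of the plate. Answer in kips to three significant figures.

Shear plane L_v = 2 + 2·3.625 = 9.25 in; A_gv = 9.25 × 0.375 = 3.469 in².
A_nv = (9.25 − 2.5·1.3125) × 0.375 = 2.238 in².
A_nt = (1.75 − 0.5·1.3125) × 0.375 = 0.4102 in².
0.6 F_u A_nv = 94.01 kips; 0.6 F_y A_gv = 104.1 kips → shear rupture governs the shear term.
R_n = 94.01 + 1.0 × 70 × 0.4102 = 122.7 kips.
Design strength φR_n = 0.75 × 122.7 = 92 kips.

92 kips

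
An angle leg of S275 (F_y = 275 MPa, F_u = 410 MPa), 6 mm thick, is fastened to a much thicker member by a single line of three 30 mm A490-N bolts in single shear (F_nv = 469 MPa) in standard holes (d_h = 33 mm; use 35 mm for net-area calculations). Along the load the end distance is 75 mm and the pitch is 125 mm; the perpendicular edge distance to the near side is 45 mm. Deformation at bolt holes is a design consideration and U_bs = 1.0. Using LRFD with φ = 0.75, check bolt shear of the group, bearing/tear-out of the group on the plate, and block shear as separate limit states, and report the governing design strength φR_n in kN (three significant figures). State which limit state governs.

292 kN (block shear governs)

Bolt shear: A_b = π·30²/4 = 706.9 mm²; R_n = 469 × 706.9 × 3 × 1 / 1000 = 994.5 kN → 0.75 × 994.5 = 746 kN.
Bearing: edge l_c = 58.5, r_n = 172.7 kN; interior l_c = 92, r_n = 177.1 kN; R_n = 172.7 + 2·177.1 = 526.9 kN → 395 kN.
Block shear: A_gv = 1950, A_nv = 1425, A_nt = 165 mm²; R_n = min(0.6F_uA_nv, 0.6F_yA_gv) + U_bs·F_u·A_nt = 389.4 kN → 292 kN.
Block shear governs: 292 kN.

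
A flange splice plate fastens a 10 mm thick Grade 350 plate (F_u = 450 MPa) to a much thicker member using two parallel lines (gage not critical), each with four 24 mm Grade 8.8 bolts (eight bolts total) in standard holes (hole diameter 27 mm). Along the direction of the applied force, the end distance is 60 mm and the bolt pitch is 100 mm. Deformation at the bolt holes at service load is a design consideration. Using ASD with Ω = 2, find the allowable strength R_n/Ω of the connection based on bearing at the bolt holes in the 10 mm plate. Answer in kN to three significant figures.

1030 kN

Per bolt r_n = 1.2 l_c t F_u ≤ 2.4 d t F_u; upper limit = 2.4 × 24 × 10 × 450 / 1000 = 259.2 kN.
Edge bolt: l_c = 60 − 27/2 = 46.5 mm → 1.2 × 46.5 × 10 × 450 / 1000 = 251.1 → r_n = 251.1 kN.
Interior bolts: l_c = 100 − 27 = 73 mm → 1.2 × 73 × 10 × 450 / 1000 = 394.2 → r_n = 259.2 kN.
R_n = 2 × 251.1 + 6 × 259.2 = 2057 kN.
Allowable strength R_n/Ω = 2057 / 2 = 1030 kN.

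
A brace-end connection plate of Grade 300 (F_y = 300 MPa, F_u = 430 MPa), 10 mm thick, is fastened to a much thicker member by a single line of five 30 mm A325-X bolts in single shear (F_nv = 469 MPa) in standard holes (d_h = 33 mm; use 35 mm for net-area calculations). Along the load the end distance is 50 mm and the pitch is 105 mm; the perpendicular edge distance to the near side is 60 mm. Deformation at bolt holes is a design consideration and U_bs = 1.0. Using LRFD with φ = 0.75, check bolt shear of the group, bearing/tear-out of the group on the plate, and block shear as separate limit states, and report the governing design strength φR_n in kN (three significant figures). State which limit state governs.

Bolt shear: A_b = π·30²/4 = 706.9 mm²; R_n = 469 × 706.9 × 5 × 1 / 1000 = 1658 kN → 0.75 × 1658 = 1240 kN.
Bearing: edge l_c = 33.5, r_n = 172.9 kN; interior l_c = 72, r_n = 309.6 kN; R_n = 172.9 + 4·309.6 = 1411 kN → 1060 kN.
Block shear: A_gv = 4700, A_nv = 3125, A_nt = 425 mm²; R_n = min(0.6F_uA_nv, 0.6F_yA_gv) + U_bs·F_u·A_nt = 989 kN → 742 kN.
Block shear governs: 742 kN.

742 kN (block shear governs)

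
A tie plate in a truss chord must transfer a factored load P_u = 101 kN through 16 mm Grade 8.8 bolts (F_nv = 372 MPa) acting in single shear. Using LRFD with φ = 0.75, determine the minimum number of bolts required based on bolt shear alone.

A_b = π·16²/4 = 201.1 mm².
Per-bolt design strength φR_n = 0.75 × 372 × 201.1 × 1 / 1000 = 56.1 kN.
n ≥ 101 / 56.1 = 1.8 → use 2 bolts.

2 bolts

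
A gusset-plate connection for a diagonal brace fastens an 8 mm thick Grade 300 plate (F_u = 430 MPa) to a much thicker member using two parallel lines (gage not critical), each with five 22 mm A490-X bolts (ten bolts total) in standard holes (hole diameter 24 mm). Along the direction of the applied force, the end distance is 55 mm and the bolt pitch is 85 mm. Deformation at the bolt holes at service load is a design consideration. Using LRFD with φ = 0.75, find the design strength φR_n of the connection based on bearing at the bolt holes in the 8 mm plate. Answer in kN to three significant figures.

Per bolt r_n = 1.2 l_c t F_u ≤ 2.4 d t F_u; upper limit = 2.4 × 22 × 8 × 430 / 1000 = 181.6 kN.
Edge bolt: l_c = 55 − 24/2 = 43 mm → 1.2 × 43 × 8 × 430 / 1000 = 177.5 → r_n = 177.5 kN.
Interior bolts: l_c = 85 − 24 = 61 mm → 1.2 × 61 × 8 × 430 / 1000 = 251.8 → r_n = 181.6 kN.
R_n = 2 × 177.5 + 8 × 181.6 = 1808 kN.
Design strength φR_n = 0.75 × 1808 = 1360 kN.

1360 kN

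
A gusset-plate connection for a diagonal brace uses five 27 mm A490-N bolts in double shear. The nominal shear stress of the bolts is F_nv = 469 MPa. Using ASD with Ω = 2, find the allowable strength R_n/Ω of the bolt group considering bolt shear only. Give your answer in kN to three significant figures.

1340 kN

A_b = π × 27² / 4 = 572.6 mm².
R_n = F_nv · A_b · n · n_s = 469 × 572.6 × 5 × 2 / 1000 = 2685 kN.
Allowable strength R_n/Ω = 2685 / 2 = 1340 kN.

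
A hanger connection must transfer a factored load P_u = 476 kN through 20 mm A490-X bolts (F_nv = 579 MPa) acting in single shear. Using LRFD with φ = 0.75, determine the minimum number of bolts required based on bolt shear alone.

A_b = π·20²/4 = 314.2 mm².
Per-bolt design strength φR_n = 0.75 × 579 × 314.2 × 1 / 1000 = 136.4 kN.
n ≥ 476 / 136.4 = 3.489 → use 4 bolts.

4 bolts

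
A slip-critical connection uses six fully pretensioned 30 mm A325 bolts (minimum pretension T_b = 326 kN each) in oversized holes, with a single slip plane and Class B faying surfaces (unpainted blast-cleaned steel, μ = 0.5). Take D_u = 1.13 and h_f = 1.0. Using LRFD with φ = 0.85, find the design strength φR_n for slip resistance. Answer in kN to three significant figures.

939 kN

R_n = μ · D_u · h_f · T_b · n_s · n_b = 0.5 × 1.13 × 1.0 × 326 × 1 × 6 = 1105 kN.
Design strength φR_n = 0.85 × 1105 = 939 kN.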